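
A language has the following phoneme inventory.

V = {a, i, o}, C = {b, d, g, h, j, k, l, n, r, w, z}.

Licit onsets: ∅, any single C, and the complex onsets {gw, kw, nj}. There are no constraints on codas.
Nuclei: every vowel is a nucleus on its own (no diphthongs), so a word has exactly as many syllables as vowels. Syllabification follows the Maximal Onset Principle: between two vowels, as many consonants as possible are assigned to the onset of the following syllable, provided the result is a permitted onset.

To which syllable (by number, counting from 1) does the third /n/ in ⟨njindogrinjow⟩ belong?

4

Nuclei (vowels): i, o, i, o → 4 syllables.
Between /i/ (V1) and /o/ (V2): cluster /nd/ — the longest permitted-onset suffix is /d/; onset = /d/, preceding coda = /n/.
Between /o/ (V2) and /i/ (V3): cluster /gr/ — the longest permitted-onset suffix is /r/; onset = /r/, preceding coda = /g/.
Between /i/ (V3) and /o/ (V4): cluster /nj/ — /nj/ is itself a permitted onset, so the whole cluster goes right; preceding coda = ∅.
Syllabification: njin.dog.ri.njow.
The third /n/ is in the onset of syllable 4 (/njow/).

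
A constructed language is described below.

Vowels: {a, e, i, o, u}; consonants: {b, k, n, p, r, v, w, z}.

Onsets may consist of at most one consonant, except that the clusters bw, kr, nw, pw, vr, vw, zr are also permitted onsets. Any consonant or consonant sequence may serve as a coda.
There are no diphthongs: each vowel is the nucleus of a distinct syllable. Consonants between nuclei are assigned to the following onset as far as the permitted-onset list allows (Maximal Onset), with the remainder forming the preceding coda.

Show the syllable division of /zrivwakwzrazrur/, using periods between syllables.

Nuclei (vowels): i, a, a, u → 4 syllables.
V1 /i/ – V2 /a/: /vw/ is a licit onset in full, so it all attaches to the next syllable.
V2 /a/ – V3 /a/: /kwzr/ splits as /kw/ + /zr/ (/zr/ is the longest suffix that is a licit onset).
V3 /a/ – V4 /u/: /zr/ — entire cluster is a permitted onset → onset /zr/, coda ∅.

zri.vwakw.zra.zrur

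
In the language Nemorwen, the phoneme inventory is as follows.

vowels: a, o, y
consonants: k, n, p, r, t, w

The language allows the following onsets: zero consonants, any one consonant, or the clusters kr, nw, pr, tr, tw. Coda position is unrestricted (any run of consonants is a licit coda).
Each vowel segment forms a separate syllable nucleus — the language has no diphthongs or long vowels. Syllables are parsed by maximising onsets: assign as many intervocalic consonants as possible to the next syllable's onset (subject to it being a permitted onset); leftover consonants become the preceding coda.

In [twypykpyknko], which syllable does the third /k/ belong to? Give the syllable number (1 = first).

4

Vowels present: y, y, y, o; each is a nucleus, giving 4 syllables.
σ1/σ2 boundary: just /p/ — single C goes to the following onset.
σ2/σ3 boundary: /kp/; trying suffixes from longest down, /p/ is the first permitted one, so coda /k/ | onset /p/.
σ3/σ4 boundary: /knk/ splits as /kn/ + /k/ (/k/ is the longest suffix that is a licit onset).
Putting it together: twy.pyk.pykn.ko.
The third /k/ is in the onset of syllable 4 (/ko/).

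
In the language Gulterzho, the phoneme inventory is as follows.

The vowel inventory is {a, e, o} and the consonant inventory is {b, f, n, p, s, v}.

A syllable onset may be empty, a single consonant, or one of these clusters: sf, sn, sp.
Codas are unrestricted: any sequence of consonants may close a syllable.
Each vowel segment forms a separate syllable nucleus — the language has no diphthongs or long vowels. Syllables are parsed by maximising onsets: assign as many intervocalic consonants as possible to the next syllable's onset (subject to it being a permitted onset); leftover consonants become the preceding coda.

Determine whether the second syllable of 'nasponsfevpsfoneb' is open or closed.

closed

Vowels present: a, o, e, o, e; each is a nucleus, giving 5 syllables.
Between /a/ (V1) and /o/ (V2): cluster /sp/ — /sp/ is itself a permitted onset, so the whole cluster goes right; preceding coda = ∅.
Between /o/ (V2) and /e/ (V3): cluster /nsf/ — the longest permitted-onset suffix is /sf/; onset = /sf/, preceding coda = /n/.
Between /e/ (V3) and /o/ (V4): /vpsf/; trying suffixes from longest down, /sf/ is the first permitted one, so coda /vp/ | onset /sf/.
Between /o/ (V4) and /e/ (V5): /n/ → onset of the next syllable (single consonants are always licit onsets).
Putting it together: na.spon.sfevp.sfo.neb.
Syllable 2 is /spon/ with coda /n/, so it is closed.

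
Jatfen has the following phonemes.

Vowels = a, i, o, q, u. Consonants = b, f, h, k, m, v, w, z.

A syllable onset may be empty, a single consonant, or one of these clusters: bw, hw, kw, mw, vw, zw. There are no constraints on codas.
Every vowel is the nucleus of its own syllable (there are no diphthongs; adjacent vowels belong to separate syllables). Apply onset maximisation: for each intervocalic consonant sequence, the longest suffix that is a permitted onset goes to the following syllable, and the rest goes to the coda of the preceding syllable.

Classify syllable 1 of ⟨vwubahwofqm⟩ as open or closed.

open

The vowels are u, a, o, q — 4 nuclei, so 4 syllables.
Between /u/ (V1) and /a/ (V2): just /b/ — single C goes to the following onset.
Between /a/ (V2) and /o/ (V3): /hw/ — entire cluster is a permitted onset → onset /hw/, coda ∅.
Between /o/ (V3) and /q/ (V4): just /f/ — single C goes to the following onset.
Result: vwu.ba.hwo.fqm.
Syllable 1 is /vwu/; it ends in its nucleus with no coda, so it is open.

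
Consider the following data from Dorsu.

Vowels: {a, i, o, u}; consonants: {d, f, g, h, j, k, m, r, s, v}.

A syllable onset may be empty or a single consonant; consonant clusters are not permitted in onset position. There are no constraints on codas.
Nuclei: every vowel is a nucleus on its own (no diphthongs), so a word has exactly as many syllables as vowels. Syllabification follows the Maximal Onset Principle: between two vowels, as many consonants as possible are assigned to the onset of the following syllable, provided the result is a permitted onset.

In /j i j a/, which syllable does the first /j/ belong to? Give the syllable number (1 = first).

1

The vowels are i, a — 2 nuclei, so 2 syllables.
Between /i/ (V1) and /a/ (V2): /j/ → onset of the next syllable (single consonants are always licit onsets).
Result: ji.ja.
The first /j/ is in the onset of syllable 1 (/ji/).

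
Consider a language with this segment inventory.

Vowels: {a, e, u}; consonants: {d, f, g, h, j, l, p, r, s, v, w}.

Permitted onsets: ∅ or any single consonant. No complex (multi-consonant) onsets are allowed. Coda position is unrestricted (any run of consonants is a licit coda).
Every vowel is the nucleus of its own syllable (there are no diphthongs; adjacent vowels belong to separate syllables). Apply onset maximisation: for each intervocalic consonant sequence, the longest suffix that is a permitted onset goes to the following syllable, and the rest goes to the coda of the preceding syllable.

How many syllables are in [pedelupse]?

4

Nuclei (vowels): e, e, u, e → 4 syllables.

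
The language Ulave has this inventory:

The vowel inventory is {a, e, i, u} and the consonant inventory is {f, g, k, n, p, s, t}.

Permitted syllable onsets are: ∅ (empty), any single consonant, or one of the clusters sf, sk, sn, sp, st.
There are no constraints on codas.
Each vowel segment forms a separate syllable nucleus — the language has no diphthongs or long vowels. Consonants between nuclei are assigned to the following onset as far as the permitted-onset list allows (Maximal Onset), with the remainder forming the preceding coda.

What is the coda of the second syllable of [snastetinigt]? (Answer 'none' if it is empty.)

none

Vowels present: a, e, i, i; each is a nucleus, giving 4 syllables.
Between /a/ (V1) and /e/ (V2): /st/ is a licit onset in full, so it all attaches to the next syllable.
Between /e/ (V2) and /i/ (V3): just /t/ — single C goes to the following onset.
Between /i/ (V3) and /i/ (V4): /n/ → onset of the next syllable (single consonants are always licit onsets).
Result: sna.ste.ti.nigt.
Syllable 2 is /ste/: onset /st/, nucleus /e/, coda ∅.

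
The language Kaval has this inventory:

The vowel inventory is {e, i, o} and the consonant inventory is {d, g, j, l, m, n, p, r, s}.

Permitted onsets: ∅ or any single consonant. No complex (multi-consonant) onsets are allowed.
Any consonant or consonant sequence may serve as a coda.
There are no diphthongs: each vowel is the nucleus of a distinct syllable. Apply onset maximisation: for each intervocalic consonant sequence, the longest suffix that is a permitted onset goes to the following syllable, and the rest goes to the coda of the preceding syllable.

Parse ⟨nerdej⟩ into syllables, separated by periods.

Nuclei (vowels): e, e → 2 syllables.
Between /e/ (V1) and /e/ (V2): /rd/; trying suffixes from longest down, /d/ is the first permitted one, so coda /r/ | onset /d/.

ner.dej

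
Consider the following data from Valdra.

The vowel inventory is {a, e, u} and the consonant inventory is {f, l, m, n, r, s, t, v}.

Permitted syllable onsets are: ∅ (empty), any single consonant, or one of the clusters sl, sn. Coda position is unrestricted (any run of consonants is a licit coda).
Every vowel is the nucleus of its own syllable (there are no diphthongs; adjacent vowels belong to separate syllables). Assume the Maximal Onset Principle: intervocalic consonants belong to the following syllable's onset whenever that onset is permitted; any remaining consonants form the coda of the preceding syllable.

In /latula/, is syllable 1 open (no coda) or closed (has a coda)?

open

Vowels present: a, u, a; each is a nucleus, giving 3 syllables.
σ1/σ2 boundary: /t/ → onset of the next syllable (single consonants are always licit onsets).
σ2/σ3 boundary: /l/ is a single consonant, so it becomes the next onset.
Syllabification: la.tu.la.
Syllable 1 is /la/; it ends in its nucleus with no coda, so it is open.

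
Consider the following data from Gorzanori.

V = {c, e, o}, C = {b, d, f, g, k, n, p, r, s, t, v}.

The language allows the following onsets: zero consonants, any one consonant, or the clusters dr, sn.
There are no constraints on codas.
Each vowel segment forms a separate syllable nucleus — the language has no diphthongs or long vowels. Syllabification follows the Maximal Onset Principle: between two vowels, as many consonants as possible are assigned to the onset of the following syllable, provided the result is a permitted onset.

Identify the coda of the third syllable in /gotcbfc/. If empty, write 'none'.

Vowels present: o, c, c; each is a nucleus, giving 3 syllables.
σ1/σ2 boundary: /t/ → onset of the next syllable (single consonants are always licit onsets).
σ2/σ3 boundary: cluster /bf/ — the longest permitted-onset suffix is /f/; onset = /f/, preceding coda = /b/.
So the parse is go.tcb.fc.
Syllable 3 is /fc/: onset /f/, nucleus /c/, coda ∅.

none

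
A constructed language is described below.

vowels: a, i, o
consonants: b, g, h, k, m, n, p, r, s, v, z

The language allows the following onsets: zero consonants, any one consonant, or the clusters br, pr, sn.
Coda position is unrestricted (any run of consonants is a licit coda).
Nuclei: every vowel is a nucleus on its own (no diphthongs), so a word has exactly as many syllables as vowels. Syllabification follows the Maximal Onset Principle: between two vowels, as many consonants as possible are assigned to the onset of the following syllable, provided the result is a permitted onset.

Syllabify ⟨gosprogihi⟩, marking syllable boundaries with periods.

Nuclei (vowels): o, o, i, i → 4 syllables.
Between /o/ (V1) and /o/ (V2): cluster /spr/ — the longest permitted-onset suffix is /pr/; onset = /pr/, preceding coda = /s/.
Between /o/ (V2) and /i/ (V3): /g/ is a single consonant, so it becomes the next onset.
Between /i/ (V3) and /i/ (V4): /h/ is a single consonant, so it becomes the next onset.

gos.pro.gi.hi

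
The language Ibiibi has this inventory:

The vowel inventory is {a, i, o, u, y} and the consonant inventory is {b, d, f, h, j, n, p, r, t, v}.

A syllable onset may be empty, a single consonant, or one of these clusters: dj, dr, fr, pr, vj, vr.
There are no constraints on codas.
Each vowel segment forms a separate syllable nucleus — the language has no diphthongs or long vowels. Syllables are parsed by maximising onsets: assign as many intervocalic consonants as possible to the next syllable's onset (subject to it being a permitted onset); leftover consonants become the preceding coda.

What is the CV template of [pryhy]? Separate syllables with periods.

Nuclei (vowels): y, y → 2 syllables.
σ1/σ2 boundary: /h/ is a single consonant, so it becomes the next onset.
So the parse is pry.hy.
Mapping each syllable to C/V: /pry/ → CCV, /hy/ → CV.

CCV.CV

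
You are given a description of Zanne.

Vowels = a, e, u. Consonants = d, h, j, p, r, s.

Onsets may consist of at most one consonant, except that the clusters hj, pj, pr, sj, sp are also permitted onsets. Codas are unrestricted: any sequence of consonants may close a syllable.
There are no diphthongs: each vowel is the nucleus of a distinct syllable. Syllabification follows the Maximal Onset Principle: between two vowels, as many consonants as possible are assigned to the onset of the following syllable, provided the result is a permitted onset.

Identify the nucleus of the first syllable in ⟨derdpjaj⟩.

e

Vowels present: e, a; each is a nucleus, giving 2 syllables.
The first nucleus (vowel 1 from the left) is /e/.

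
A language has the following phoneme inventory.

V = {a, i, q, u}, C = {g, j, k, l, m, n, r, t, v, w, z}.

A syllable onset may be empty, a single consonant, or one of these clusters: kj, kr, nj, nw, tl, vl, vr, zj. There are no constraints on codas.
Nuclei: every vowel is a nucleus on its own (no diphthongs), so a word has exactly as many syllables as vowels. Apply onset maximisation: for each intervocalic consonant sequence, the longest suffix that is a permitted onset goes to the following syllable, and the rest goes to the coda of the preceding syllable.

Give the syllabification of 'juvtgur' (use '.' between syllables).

Vowels present: u, u; each is a nucleus, giving 2 syllables.
σ1/σ2 boundary: /vtg/ — longest licit onset from the right is /g/, leaving /vt/ as coda.

juvt.gur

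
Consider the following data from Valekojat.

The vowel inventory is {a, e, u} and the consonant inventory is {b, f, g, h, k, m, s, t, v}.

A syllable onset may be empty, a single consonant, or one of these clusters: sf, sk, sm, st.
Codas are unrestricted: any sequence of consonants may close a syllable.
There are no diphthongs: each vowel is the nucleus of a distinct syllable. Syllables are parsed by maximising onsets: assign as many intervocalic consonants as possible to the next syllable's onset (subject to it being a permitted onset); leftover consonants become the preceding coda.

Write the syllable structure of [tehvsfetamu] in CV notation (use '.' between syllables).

The vowels are e, e, a, u — 4 nuclei, so 4 syllables.
V1 /e/ – V2 /e/: cluster /hvsf/ — the longest permitted-onset suffix is /sf/; onset = /sf/, preceding coda = /hv/.
V2 /e/ – V3 /a/: /t/ is a single consonant, so it becomes the next onset.
V3 /a/ – V4 /u/: /m/ → onset of the next syllable (single consonants are always licit onsets).
Syllabification: tehv.sfe.ta.mu.
Mapping each syllable to C/V: /tehv/ → CVCC, /sfe/ → CCV, /ta/ → CV, /mu/ → CV.

CVCC.CCV.CV.CV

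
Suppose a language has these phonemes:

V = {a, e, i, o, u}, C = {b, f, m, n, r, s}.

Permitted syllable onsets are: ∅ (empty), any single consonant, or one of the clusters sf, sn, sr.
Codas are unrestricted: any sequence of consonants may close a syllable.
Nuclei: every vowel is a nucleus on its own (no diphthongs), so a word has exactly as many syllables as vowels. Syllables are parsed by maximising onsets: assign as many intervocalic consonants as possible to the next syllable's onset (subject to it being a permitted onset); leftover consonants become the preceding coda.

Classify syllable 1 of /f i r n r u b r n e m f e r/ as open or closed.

closed

Nuclei (vowels): i, u, e, e → 4 syllables.
/i…u/ gap (V1→V2): /rnr/ splits as /rn/ + /r/ (/r/ is the longest suffix that is a licit onset).
/u…e/ gap (V2→V3): /brn/; trying suffixes from longest down, /n/ is the first permitted one, so coda /br/ | onset /n/.
/e…e/ gap (V3→V4): /mf/; trying suffixes from longest down, /f/ is the first permitted one, so coda /m/ | onset /f/.
Syllabification: firn.rubr.nem.fer.
Syllable 1 is /firn/ with coda /rn/, so it is closed.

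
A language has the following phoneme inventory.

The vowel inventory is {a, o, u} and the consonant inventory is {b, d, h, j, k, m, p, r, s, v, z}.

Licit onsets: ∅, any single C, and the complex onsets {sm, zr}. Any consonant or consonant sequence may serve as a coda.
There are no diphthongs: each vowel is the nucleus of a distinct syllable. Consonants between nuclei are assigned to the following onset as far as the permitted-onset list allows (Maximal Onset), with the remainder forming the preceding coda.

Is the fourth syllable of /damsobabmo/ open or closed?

open

The vowels are a, o, a, o — 4 nuclei, so 4 syllables.
σ1/σ2 boundary: cluster /ms/ — the longest permitted-onset suffix is /s/; onset = /s/, preceding coda = /m/.
σ2/σ3 boundary: /b/ is a single consonant, so it becomes the next onset.
σ3/σ4 boundary: cluster /bm/ — the longest permitted-onset suffix is /m/; onset = /m/, preceding coda = /b/.
So the parse is dam.so.bab.mo.
Syllable 4 is /mo/; it ends in its nucleus with no coda, so it is open.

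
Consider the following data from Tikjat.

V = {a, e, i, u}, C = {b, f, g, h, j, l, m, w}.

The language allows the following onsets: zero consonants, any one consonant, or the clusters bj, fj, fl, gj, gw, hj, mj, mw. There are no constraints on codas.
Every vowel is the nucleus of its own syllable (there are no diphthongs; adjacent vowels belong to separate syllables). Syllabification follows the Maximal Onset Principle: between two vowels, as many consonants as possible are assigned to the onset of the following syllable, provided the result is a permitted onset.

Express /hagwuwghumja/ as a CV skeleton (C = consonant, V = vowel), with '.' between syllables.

CV.CCVCC.CV.CCV

Nuclei (vowels): a, u, u, a → 4 syllables.
/a…u/ gap (V1→V2): /gw/ — entire cluster is a permitted onset → onset /gw/, coda ∅.
/u…u/ gap (V2→V3): /wgh/; trying suffixes from longest down, /h/ is the first permitted one, so coda /wg/ | onset /h/.
/u…a/ gap (V3→V4): /mj/ — entire cluster is a permitted onset → onset /mj/, coda ∅.
Result: ha.gwuwg.hu.mja.
Mapping each syllable to C/V: /ha/ → CV, /gwuwg/ → CCVCC, /hu/ → CV, /mja/ → CCV.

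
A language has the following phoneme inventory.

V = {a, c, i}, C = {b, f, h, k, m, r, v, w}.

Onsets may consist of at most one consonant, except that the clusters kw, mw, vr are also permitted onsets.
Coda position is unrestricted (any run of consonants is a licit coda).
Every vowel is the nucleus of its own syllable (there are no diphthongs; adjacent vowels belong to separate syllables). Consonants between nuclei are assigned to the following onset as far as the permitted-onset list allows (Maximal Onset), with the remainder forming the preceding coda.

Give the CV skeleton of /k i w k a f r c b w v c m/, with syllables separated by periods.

CVC.CVC.CVCC.CVC

Nuclei (vowels): i, a, c, c → 4 syllables.
V1 /i/ – V2 /a/: cluster /wk/ — the longest permitted-onset suffix is /k/; onset = /k/, preceding coda = /w/.
V2 /a/ – V3 /c/: cluster /fr/ — the longest permitted-onset suffix is /r/; onset = /r/, preceding coda = /f/.
V3 /c/ – V4 /c/: /bwv/ splits as /bw/ + /v/ (/v/ is the longest suffix that is a licit onset).
So the parse is kiw.kaf.rcbw.vcm.
Mapping each syllable to C/V: /kiw/ → CVC, /kaf/ → CVC, /rcbw/ → CVCC, /vcm/ → CVC.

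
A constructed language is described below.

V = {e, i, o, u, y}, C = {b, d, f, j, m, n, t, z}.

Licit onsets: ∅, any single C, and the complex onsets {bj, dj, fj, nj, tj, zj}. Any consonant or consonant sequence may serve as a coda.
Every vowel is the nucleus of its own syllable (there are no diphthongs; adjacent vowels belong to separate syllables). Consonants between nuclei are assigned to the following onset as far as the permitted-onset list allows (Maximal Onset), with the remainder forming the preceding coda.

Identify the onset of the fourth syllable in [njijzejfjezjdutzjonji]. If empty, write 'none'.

The vowels are i, e, e, u, o, i — 6 nuclei, so 6 syllables.
/i…e/ gap (V1→V2): /jz/; trying suffixes from longest down, /z/ is the first permitted one, so coda /j/ | onset /z/.
/e…e/ gap (V2→V3): /jfj/; trying suffixes from longest down, /fj/ is the first permitted one, so coda /j/ | onset /fj/.
/e…u/ gap (V3→V4): cluster /zjd/ — the longest permitted-onset suffix is /d/; onset = /d/, preceding coda = /zj/.
/u…o/ gap (V4→V5): cluster /tzj/ — the longest permitted-onset suffix is /zj/; onset = /zj/, preceding coda = /t/.
/o…i/ gap (V5→V6): /nj/ — entire cluster is a permitted onset → onset /nj/, coda ∅.
So the parse is njij.zej.fjezj.dut.zjo.nji.
Syllable 4 is /dut/: onset /d/, nucleus /u/, coda /t/.

d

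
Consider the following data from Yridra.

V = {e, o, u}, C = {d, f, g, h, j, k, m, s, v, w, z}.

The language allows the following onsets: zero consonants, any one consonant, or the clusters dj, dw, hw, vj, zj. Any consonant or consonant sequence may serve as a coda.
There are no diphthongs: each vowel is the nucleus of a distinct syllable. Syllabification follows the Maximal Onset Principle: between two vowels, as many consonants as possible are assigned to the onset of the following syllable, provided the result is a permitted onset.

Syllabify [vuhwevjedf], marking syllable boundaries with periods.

Nuclei (vowels): u, e, e → 3 syllables.
σ1/σ2 boundary: cluster /hw/ — /hw/ is itself a permitted onset, so the whole cluster goes right; preceding coda = ∅.
σ2/σ3 boundary: /vj/ is a licit onset in full, so it all attaches to the next syllable.

vu.hwe.vjedf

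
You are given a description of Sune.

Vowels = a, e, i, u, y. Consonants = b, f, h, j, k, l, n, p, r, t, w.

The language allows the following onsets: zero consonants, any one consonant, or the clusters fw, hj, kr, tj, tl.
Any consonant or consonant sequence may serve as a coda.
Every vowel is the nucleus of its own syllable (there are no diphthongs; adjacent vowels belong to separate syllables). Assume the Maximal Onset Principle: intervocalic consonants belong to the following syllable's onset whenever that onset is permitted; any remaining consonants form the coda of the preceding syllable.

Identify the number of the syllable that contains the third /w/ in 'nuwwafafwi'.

4

Vowels present: u, a, a, i; each is a nucleus, giving 4 syllables.
V1 /u/ – V2 /a/: /ww/ splits as /w/ + /w/ (/w/ is the longest suffix that is a licit onset).
V2 /a/ – V3 /a/: /f/ is a single consonant, so it becomes the next onset.
V3 /a/ – V4 /i/: /fw/ — entire cluster is a permitted onset → onset /fw/, coda ∅.
Result: nuw.wa.fa.fwi.
The third /w/ is in the onset of syllable 4 (/fwi/).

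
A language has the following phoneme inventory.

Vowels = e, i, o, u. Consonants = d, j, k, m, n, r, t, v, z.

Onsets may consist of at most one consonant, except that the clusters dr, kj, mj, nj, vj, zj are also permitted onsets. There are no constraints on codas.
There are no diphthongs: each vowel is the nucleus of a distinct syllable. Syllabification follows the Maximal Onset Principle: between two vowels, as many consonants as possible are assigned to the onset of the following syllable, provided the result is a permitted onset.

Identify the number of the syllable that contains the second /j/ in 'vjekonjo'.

The vowels are e, o, o — 3 nuclei, so 3 syllables.
/e…o/ gap (V1→V2): /k/ is a single consonant, so it becomes the next onset.
/o…o/ gap (V2→V3): /nj/ is a licit onset in full, so it all attaches to the next syllable.
Syllabification: vje.ko.njo.
The second /j/ is in the onset of syllable 3 (/njo/).

3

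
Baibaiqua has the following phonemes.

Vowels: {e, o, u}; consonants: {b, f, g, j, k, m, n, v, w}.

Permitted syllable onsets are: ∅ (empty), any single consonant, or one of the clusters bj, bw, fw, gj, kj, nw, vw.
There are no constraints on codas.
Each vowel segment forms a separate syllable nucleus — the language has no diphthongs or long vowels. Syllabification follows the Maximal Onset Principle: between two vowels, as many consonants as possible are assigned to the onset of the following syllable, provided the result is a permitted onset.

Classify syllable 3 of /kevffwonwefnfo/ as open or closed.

closed

Vowels present: e, o, e, o; each is a nucleus, giving 4 syllables.
V1 /e/ – V2 /o/: /vffw/ — longest licit onset from the right is /fw/, leaving /vf/ as coda.
V2 /o/ – V3 /e/: cluster /nw/ — /nw/ is itself a permitted onset, so the whole cluster goes right; preceding coda = ∅.
V3 /e/ – V4 /o/: /fnf/ splits as /fn/ + /f/ (/f/ is the longest suffix that is a licit onset).
So the parse is kevf.fwo.nwefn.fo.
Syllable 3 is /nwefn/ with coda /fn/, so it is closed.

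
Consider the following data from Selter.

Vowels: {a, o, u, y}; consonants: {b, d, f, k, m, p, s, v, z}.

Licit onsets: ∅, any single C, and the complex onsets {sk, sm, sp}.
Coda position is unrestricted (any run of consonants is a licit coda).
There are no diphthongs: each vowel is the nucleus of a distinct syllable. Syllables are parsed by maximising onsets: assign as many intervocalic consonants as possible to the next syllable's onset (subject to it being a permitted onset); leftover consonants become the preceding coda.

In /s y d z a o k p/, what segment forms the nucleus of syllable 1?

The vowels are y, a, o — 3 nuclei, so 3 syllables.
The first nucleus (vowel 1 from the left) is /y/.

y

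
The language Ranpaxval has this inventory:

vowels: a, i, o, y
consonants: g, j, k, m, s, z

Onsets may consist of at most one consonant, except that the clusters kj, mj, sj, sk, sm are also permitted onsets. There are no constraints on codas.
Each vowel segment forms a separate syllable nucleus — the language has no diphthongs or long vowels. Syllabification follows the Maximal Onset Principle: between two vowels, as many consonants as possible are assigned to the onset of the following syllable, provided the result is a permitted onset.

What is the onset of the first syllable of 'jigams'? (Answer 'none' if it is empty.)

j

Nuclei (vowels): i, a → 2 syllables.
Between /i/ (V1) and /a/ (V2): /g/ is a single consonant, so it becomes the next onset.
Putting it together: ji.gams.
Syllable 1 is /ji/: onset /j/, nucleus /i/, coda ∅.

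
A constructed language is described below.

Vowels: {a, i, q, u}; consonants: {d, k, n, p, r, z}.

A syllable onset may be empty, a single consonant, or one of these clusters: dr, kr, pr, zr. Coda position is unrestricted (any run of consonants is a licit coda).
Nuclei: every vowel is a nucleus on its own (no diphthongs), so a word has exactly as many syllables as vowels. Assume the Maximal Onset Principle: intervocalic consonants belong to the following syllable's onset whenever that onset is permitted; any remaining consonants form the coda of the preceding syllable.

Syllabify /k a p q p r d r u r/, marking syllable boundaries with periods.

ka.pqpr.drur

The vowels are a, q, u — 3 nuclei, so 3 syllables.
V1 /a/ – V2 /q/: /p/ → onset of the next syllable (single consonants are always licit onsets).
V2 /q/ – V3 /u/: cluster /prdr/ — the longest permitted-onset suffix is /dr/; onset = /dr/, preceding coda = /pr/.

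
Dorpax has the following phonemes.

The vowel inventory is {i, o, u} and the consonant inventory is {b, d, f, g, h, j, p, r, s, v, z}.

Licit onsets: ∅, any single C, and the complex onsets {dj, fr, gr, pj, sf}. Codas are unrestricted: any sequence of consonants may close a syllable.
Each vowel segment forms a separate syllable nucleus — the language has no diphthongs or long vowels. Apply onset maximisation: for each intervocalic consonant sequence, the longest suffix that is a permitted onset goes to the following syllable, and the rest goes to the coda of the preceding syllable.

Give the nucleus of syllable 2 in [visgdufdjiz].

The vowels are i, u, i — 3 nuclei, so 3 syllables.
The second nucleus (vowel 2 from the left) is /u/.

u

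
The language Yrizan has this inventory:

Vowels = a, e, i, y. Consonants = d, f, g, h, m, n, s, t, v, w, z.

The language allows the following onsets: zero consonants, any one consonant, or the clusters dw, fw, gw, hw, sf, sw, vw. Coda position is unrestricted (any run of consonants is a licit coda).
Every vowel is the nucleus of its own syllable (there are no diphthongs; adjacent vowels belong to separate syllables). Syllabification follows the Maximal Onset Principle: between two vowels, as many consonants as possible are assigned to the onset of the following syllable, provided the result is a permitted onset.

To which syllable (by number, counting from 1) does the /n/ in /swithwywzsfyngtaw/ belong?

Vowels present: i, y, y, a; each is a nucleus, giving 4 syllables.
/i…y/ gap (V1→V2): /thw/; trying suffixes from longest down, /hw/ is the first permitted one, so coda /t/ | onset /hw/.
/y…y/ gap (V2→V3): /wzsf/; trying suffixes from longest down, /sf/ is the first permitted one, so coda /wz/ | onset /sf/.
/y…a/ gap (V3→V4): /ngt/; trying suffixes from longest down, /t/ is the first permitted one, so coda /ng/ | onset /t/.
So the parse is swit.hwywz.sfyng.taw.
The /n/ is in the coda of syllable 3 (/sfyng/).

3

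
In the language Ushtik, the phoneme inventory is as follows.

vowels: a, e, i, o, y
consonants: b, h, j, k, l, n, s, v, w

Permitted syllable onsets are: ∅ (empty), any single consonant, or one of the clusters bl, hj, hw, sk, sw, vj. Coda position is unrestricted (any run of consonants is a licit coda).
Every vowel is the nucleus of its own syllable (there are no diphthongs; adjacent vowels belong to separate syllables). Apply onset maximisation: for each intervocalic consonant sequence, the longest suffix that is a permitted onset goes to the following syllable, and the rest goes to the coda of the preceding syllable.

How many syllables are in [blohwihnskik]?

3

Vowels present: o, i, i; each is a nucleus, giving 3 syllables.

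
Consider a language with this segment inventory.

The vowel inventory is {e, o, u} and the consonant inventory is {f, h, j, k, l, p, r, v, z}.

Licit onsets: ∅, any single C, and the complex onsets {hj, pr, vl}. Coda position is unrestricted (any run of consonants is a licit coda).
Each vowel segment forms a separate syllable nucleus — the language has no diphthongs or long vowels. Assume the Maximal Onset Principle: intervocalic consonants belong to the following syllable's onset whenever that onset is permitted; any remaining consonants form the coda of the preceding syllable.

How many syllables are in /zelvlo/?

The vowels are e, o — 2 nuclei, so 2 syllables.

2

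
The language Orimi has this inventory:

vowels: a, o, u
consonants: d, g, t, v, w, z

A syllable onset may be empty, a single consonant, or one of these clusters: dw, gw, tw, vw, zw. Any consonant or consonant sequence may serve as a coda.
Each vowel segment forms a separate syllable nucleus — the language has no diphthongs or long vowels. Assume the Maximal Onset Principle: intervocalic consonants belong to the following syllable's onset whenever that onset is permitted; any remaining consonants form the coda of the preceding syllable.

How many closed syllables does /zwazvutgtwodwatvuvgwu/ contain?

4

Nuclei (vowels): a, u, o, a, u, u → 6 syllables.
V1 /a/ – V2 /u/: cluster /zv/ — the longest permitted-onset suffix is /v/; onset = /v/, preceding coda = /z/.
V2 /u/ – V3 /o/: /tgtw/; trying suffixes from longest down, /tw/ is the first permitted one, so coda /tg/ | onset /tw/.
V3 /o/ – V4 /a/: /dw/ — entire cluster is a permitted onset → onset /dw/, coda ∅.
V4 /a/ – V5 /u/: /tv/ splits as /t/ + /v/ (/v/ is the longest suffix that is a licit onset).
V5 /u/ – V6 /u/: /vgw/ splits as /v/ + /gw/ (/gw/ is the longest suffix that is a licit onset).
Result: zwaz.vutg.two.dwat.vuv.gwu.
Classifying each syllable: /zwaz/ (closed), /vutg/ (closed), /two/ (open), /dwat/ (closed), /vuv/ (closed), /gwu/ (open).
Closed syllables: 4.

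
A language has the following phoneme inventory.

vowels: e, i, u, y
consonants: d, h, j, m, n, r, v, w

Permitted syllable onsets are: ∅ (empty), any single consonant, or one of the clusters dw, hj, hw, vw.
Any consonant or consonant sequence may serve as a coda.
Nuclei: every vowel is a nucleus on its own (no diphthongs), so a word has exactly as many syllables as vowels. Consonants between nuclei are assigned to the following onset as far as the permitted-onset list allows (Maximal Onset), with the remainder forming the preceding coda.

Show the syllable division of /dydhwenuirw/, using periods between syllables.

dyd.hwe.nu.irw

The vowels are y, e, u, i — 4 nuclei, so 4 syllables.
V1 /y/ – V2 /e/: /dhw/ splits as /d/ + /hw/ (/hw/ is the longest suffix that is a licit onset).
V2 /e/ – V3 /u/: /n/ → onset of the next syllable (single consonants are always licit onsets).
V3 /u/ – V4 /i/: no consonants, so the boundary falls immediately after /u/.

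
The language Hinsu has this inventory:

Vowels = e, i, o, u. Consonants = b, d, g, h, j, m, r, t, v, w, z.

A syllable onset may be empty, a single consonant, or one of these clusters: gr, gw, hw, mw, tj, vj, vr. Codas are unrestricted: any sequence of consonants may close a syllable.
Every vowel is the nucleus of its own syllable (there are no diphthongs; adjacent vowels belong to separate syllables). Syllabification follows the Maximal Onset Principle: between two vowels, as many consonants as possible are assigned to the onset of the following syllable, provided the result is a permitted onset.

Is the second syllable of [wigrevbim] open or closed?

closed

Nuclei (vowels): i, e, i → 3 syllables.
Between /i/ (V1) and /e/ (V2): cluster /gr/ — /gr/ is itself a permitted onset, so the whole cluster goes right; preceding coda = ∅.
Between /e/ (V2) and /i/ (V3): /vb/ — longest licit onset from the right is /b/, leaving /v/ as coda.
Putting it together: wi.grev.bim.
Syllable 2 is /grev/ with coda /v/, so it is closed.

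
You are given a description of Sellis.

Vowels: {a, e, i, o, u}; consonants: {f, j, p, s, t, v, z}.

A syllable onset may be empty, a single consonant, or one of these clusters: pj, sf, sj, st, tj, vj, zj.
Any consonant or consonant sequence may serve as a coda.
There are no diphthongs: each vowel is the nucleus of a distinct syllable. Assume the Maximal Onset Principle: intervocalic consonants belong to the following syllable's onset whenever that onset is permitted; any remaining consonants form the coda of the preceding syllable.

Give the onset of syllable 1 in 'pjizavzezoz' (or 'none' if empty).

Nuclei (vowels): i, a, e, o → 4 syllables.
/i…a/ gap (V1→V2): /z/ is a single consonant, so it becomes the next onset.
/a…e/ gap (V2→V3): /vz/ splits as /v/ + /z/ (/z/ is the longest suffix that is a licit onset).
/e…o/ gap (V3→V4): /z/ → onset of the next syllable (single consonants are always licit onsets).
Result: pji.zav.ze.zoz.
Syllable 1 is /pji/: onset /pj/, nucleus /i/, coda ∅.

pj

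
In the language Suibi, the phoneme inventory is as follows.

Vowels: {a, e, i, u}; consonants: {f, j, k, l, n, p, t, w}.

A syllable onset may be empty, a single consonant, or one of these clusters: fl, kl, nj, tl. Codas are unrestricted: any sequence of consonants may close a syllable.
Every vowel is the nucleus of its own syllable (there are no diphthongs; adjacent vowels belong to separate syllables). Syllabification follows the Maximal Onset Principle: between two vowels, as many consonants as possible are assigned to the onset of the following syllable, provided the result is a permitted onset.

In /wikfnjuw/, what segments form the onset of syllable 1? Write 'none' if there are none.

Nuclei (vowels): i, u → 2 syllables.
V1 /i/ – V2 /u/: /kfnj/ splits as /kf/ + /nj/ (/nj/ is the longest suffix that is a licit onset).
So the parse is wikf.njuw.
Syllable 1 is /wikf/: onset /w/, nucleus /i/, coda /kf/.

w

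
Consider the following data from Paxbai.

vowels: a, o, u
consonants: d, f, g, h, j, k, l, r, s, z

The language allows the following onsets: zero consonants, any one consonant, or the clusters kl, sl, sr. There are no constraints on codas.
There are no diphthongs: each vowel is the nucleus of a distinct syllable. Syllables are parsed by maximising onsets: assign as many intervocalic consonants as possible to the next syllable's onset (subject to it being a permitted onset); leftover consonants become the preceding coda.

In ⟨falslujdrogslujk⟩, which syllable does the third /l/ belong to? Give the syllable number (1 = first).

4

Vowels present: a, u, o, u; each is a nucleus, giving 4 syllables.
/a…u/ gap (V1→V2): /lsl/; trying suffixes from longest down, /sl/ is the first permitted one, so coda /l/ | onset /sl/.
/u…o/ gap (V2→V3): /jdr/ splits as /jd/ + /r/ (/r/ is the longest suffix that is a licit onset).
/o…u/ gap (V3→V4): cluster /gsl/ — the longest permitted-onset suffix is /sl/; onset = /sl/, preceding coda = /g/.
Result: fal.slujd.rog.slujk.
The third /l/ is in the onset of syllable 4 (/slujk/).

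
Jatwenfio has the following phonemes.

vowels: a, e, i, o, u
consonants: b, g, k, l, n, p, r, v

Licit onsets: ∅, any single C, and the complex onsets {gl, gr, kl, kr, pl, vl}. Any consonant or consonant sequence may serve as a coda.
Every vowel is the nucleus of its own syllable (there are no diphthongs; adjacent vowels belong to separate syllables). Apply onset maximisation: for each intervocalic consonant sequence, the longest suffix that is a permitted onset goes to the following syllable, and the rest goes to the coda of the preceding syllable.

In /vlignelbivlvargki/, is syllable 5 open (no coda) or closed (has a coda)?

Nuclei (vowels): i, e, i, a, i → 5 syllables.
/i…e/ gap (V1→V2): /gn/; trying suffixes from longest down, /n/ is the first permitted one, so coda /g/ | onset /n/.
/e…i/ gap (V2→V3): /lb/; trying suffixes from longest down, /b/ is the first permitted one, so coda /l/ | onset /b/.
/i…a/ gap (V3→V4): /vlv/ — longest licit onset from the right is /v/, leaving /vl/ as coda.
/a…i/ gap (V4→V5): /rgk/; trying suffixes from longest down, /k/ is the first permitted one, so coda /rg/ | onset /k/.
Putting it together: vlig.nel.bivl.varg.ki.
Syllable 5 is /ki/; it ends in its nucleus with no coda, so it is open.

open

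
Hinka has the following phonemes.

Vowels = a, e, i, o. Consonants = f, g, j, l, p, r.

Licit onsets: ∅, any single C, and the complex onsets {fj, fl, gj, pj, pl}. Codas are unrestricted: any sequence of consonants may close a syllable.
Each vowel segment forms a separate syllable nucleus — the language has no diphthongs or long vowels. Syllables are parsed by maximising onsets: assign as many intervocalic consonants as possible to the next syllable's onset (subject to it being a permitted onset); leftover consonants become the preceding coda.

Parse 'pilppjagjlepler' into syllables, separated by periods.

pilp.pjagj.le.pler

Nuclei (vowels): i, a, e, e → 4 syllables.
Between /i/ (V1) and /a/ (V2): /lppj/ splits as /lp/ + /pj/ (/pj/ is the longest suffix that is a licit onset).
Between /a/ (V2) and /e/ (V3): /gjl/ — longest licit onset from the right is /l/, leaving /gj/ as coda.
Between /e/ (V3) and /e/ (V4): cluster /pl/ — /pl/ is itself a permitted onset, so the whole cluster goes right; preceding coda = ∅.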